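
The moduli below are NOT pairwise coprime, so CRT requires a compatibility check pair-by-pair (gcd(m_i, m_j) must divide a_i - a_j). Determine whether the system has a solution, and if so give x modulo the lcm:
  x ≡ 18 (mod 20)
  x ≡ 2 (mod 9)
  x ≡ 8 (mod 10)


Moduli 20, 9, 10 are not pairwise coprime, so CRT works modulo lcm(m_i) when all pairwise compatibility conditions hold.
Pairwise compatibility: gcd(m_i, m_j) must divide a_i - a_j for every pair.
Merge one congruence at a time:
  Start: x ≡ 18 (mod 20).
  Combine with x ≡ 2 (mod 9): gcd(20, 9) = 1; 2 - 18 = -16, which IS divisible by 1, so compatible.
    Write x = 18 + 20·t and substitute into x ≡ 2 (mod 9): 20·t ≡ 2 − 18 = -16 (mod 9).
    Reduce coefficients mod 9: 2·t ≡ 2 (mod 9).
    The inverse of 2 mod 9 is 5 (since 2·5 = 10 = 1·9 + 1), so t ≡ 5·2 = 10 ≡ 1 (mod 9).
    Then x = 18 + 20·1 = 38, valid modulo lcm(20, 9) = 180: x ≡ 38 (mod 180).
  Combine with x ≡ 8 (mod 10): gcd(180, 10) = 10; 8 - 38 = -30, which IS divisible by 10, so compatible.
    Write x = 38 + 180·t and substitute into x ≡ 8 (mod 10): 180·t ≡ 8 − 38 = -30 (mod 10).
    Divide the congruence (and modulus) by g = 10: 18·t ≡ -3 (mod 1).
    Modulo 1 every t works; take t = 0.
    Then x = 38 + 180·0 = 38, valid modulo lcm(180, 10) = 180: x ≡ 38 (mod 180).
Verify: 38 mod 20 = 18, 38 mod 9 = 2, 38 mod 10 = 8.

x ≡ 38 (mod 180).


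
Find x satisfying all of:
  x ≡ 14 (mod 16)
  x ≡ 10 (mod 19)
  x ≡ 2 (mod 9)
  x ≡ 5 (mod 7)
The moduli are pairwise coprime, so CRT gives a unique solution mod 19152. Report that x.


Product of moduli M = 16 · 19 · 9 · 7 = 19152.
Merge one congruence at a time:
  Start: x ≡ 14 (mod 16).
  Combine with x ≡ 10 (mod 19); new modulus lcm = 304.
    Write x = 14 + 16·t and substitute into x ≡ 10 (mod 19): 16·t ≡ 10 − 14 = -4 (mod 19).
    Reduce coefficients mod 19: 16·t ≡ 15 (mod 19).
    The inverse of 16 mod 19 is 6 (since 16·6 = 96 = 5·19 + 1), so t ≡ 6·15 = 90 ≡ 14 (mod 19).
    Then x = 14 + 16·14 = 238, valid modulo lcm(16, 19) = 304: x ≡ 238 (mod 304).
  Combine with x ≡ 2 (mod 9); new modulus lcm = 2736.
    Write x = 238 + 304·t and substitute into x ≡ 2 (mod 9): 304·t ≡ 2 − 238 = -236 (mod 9).
    Reduce coefficients mod 9: 7·t ≡ 7 (mod 9).
    The inverse of 7 mod 9 is 4 (since 7·4 = 28 = 3·9 + 1), so t ≡ 4·7 = 28 ≡ 1 (mod 9).
    Then x = 238 + 304·1 = 542, valid modulo lcm(304, 9) = 2736: x ≡ 542 (mod 2736).
  Combine with x ≡ 5 (mod 7); new modulus lcm = 19152.
    Write x = 542 + 2736·t and substitute into x ≡ 5 (mod 7): 2736·t ≡ 5 − 542 = -537 (mod 7).
    Reduce coefficients mod 7: 6·t ≡ 2 (mod 7).
    The inverse of 6 mod 7 is 6 (since 6·6 = 36 = 5·7 + 1), so t ≡ 6·2 = 12 ≡ 5 (mod 7).
    Then x = 542 + 2736·5 = 14222, valid modulo lcm(2736, 7) = 19152: x ≡ 14222 (mod 19152).
Verify against each original: 14222 mod 16 = 14, 14222 mod 19 = 10, 14222 mod 9 = 2, 14222 mod 7 = 5.

x ≡ 14222 (mod 19152).


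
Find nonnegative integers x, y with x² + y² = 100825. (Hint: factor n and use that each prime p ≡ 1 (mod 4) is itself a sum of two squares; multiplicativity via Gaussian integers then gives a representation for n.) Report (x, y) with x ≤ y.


Step 1: Factor n = 100825 = 5^2 · 37 · 109.
Step 2: Check the mod-4 condition on each prime factor: 5 ≡ 1 (mod 4), exponent 2; 37 ≡ 1 (mod 4), exponent 1; 109 ≡ 1 (mod 4), exponent 1.
All primes ≡ 3 (mod 4) appear to even exponent (or don't appear), so by the two-squares theorem n IS expressible as a sum of two squares.
Step 3: Build a representation. Group n = k² · m with k = 5 and m = 37 · 109 = 4033 (a product of primes ≡ 1 (mod 4)); a representation of m scales to one of n via (k·x)² + (k·y)² = k²(x² + y²). Each prime p ≡ 1 (mod 4) is itself a sum of two squares; find a² by testing p − a² for a perfect square:
  37: 37 − 1² = 36 = 6² ⇒ 37 = 1² + 6².
  109: 109 − 1² = 108, 109 − 2² = 105, 109 − 3² = 100 = 10² ⇒ 109 = 3² + 10².
  Combine using the Brahmagupta–Fibonacci identity (a² + b²)(c² + d²) = (ac − bd)² + (ad + bc)² = (ac + bd)² + (ad − bc)²:
  37 · 109 = 4033: from (1² + 6²)(3² + 10²), take (1·3 − 6·10, 1·10 + 6·3) = (3 − 60, 10 + 18) = (-57, 28); dropping signs (only squares matter) gives (57, 28); check 57² + 28² = 3249 + 784 = 4033 ✓.
  Scale by k = 5: (5·57, 5·28) = (285, 140).
Step 4: Order so x ≤ y and verify: 140² + 285² = 19600 + 81225 = 100825 = n. ✓

n = 100825 = 140² + 285² (one valid representation with x ≤ y).


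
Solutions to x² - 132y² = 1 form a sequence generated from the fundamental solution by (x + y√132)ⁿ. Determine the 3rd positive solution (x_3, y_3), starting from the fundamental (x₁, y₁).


Step 1: Find the fundamental solution (x₁, y₁) of x² - 132y² = 1.
  Expand √132 as a continued fraction. a₀ = ⌊√132⌋ = 11; iterate m_{k+1} = d_k·a_k − m_k, d_{k+1} = (132 − m_{k+1}²)/d_k, a_{k+1} = ⌊(a₀ + m_{k+1})/d_{k+1}⌋ (starting m₀ = 0, d₀ = 1), with convergents p_k = a_k·p_{k-1} + p_{k-2}, q_k = a_k·q_{k-1} + q_{k-2} (p₋₁ = 1, q₋₁ = 0):
  k = 0: a₀ = 11; p₀/q₀ = 11/1; p₀² − 132·q₀² = 121 − 132 = -11.
  k = 1: m = 11, d = 11, a = ⌊(11 + 11)/11⌋ = 2; p/q = (2·11 + 1)/(2·1 + 0) = 23/2; p² − 132·q² = 529 − 528 = 1.
  The first convergent with p² − 132·q² = 1 gives the fundamental solution (x₁, y₁) = (23, 2).
Step 2: Apply the recurrence (x_{n+1}, y_{n+1}) = (x₁x_n + 132y₁y_n, x₁y_n + y₁x_n) repeatedly.
  From (x_1, y_1) = (23, 2): x_2 = 23·23 + 132·2·2 = 1057; y_2 = 23·2 + 2·23 = 92.
  From (x_2, y_2) = (1057, 92): x_3 = 23·1057 + 132·2·92 = 48599; y_3 = 23·92 + 2·1057 = 4230.
Step 3: Verify x_3² - 132·y_3² = 2361862801 - 2361862800 = 1 (should be 1). ✓

(x_1, y_1) = (23, 2); (x_3, y_3) = (48599, 4230).


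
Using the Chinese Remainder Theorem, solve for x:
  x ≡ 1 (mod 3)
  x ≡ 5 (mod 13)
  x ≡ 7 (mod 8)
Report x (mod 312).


Moduli 3, 13, 8 are pairwise coprime; by CRT there is a unique solution modulo M = 3 · 13 · 8 = 312.
Solve pairwise, accumulating the modulus:
  Start with x ≡ 1 (mod 3).
  Combine with x ≡ 5 (mod 13): since gcd(3, 13) = 1, we get a unique residue mod 39.
    Write x = 1 + 3·t and substitute into x ≡ 5 (mod 13): 3·t ≡ 5 − 1 = 4 (mod 13).
    The inverse of 3 mod 13 is 9 (since 3·9 = 27 = 2·13 + 1), so t ≡ 9·4 = 36 ≡ 10 (mod 13).
    Then x = 1 + 3·10 = 31, valid modulo lcm(3, 13) = 39: x ≡ 31 (mod 39).
  Combine with x ≡ 7 (mod 8): since gcd(39, 8) = 1, we get a unique residue mod 312.
    Write x = 31 + 39·t and substitute into x ≡ 7 (mod 8): 39·t ≡ 7 − 31 = -24 (mod 8).
    Reduce coefficients mod 8: 7·t ≡ 0 (mod 8).
    The inverse of 7 mod 8 is 7 (since 7·7 = 49 = 6·8 + 1), so t ≡ 7·0 = 0 ≡ 0 (mod 8).
    Then x = 31 + 39·0 = 31, valid modulo lcm(39, 8) = 312: x ≡ 31 (mod 312).
Verify: 31 mod 3 = 1 ✓, 31 mod 13 = 5 ✓, 31 mod 8 = 7 ✓.

x ≡ 31 (mod 312).


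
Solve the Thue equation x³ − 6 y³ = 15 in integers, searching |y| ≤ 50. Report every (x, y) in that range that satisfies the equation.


The equation is x³ - 6y³ = 15. For fixed y, x³ = 6·y³ + 15, so a solution requires the RHS to be a perfect cube.
Strategy: iterate y from -50 to 50, compute RHS = 6·y³ + 15, and check whether it is a (positive or negative) perfect cube.
Check small values of y:
  y = 0: RHS = 15 is not a perfect cube.
  y = 1: RHS = 21 is not a perfect cube.
  y = -1: RHS = 9 is not a perfect cube.
  y = 2: RHS = 63 is not a perfect cube.
  y = -2: RHS = -33 is not a perfect cube.
  y = 3: RHS = 177 is not a perfect cube.
  y = -3: RHS = -147 is not a perfect cube.
Continuing the search up to |y| = 50 finds no solutions either.
No (x, y) in the scanned range satisfies the equation.

No integer solutions with |y| ≤ 50.


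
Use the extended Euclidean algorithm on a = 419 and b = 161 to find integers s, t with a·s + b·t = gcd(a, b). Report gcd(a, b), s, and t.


Euclidean algorithm on (419, 161) — divide until remainder is 0:
  419 = 2 · 161 + 97
  161 = 1 · 97 + 64
  97 = 1 · 64 + 33
  64 = 1 · 33 + 31
  33 = 1 · 31 + 2
  31 = 15 · 2 + 1
  2 = 2 · 1 + 0
gcd(419, 161) = 1.
Track Bezout coefficients alongside the remainders: start with r₀ = 419 = a·1 + b·0 (s = 1, t = 0) and r₁ = 161 = a·0 + b·1 (s = 0, t = 1); each new remainder r_{k+1} = r_{k-1} − q_k·r_k inherits s_{k+1} = s_{k-1} − q_k·s_k, t_{k+1} = t_{k-1} − q_k·t_k, so r_k = a·s_k + b·t_k at every step:
  q = 2: r = 97, s = 1 − 2·0 = 1, t = 0 − 2·1 = -2  (check: 419·1 + 161·(-2) = 97)
  q = 1: r = 64, s = 0 − 1·1 = -1, t = 1 − 1·(-2) = 3  (check: 419·(-1) + 161·3 = 64)
  q = 1: r = 33, s = 1 − 1·(-1) = 2, t = -2 − 1·3 = -5  (check: 419·2 + 161·(-5) = 33)
  q = 1: r = 31, s = -1 − 1·2 = -3, t = 3 − 1·(-5) = 8  (check: 419·(-3) + 161·8 = 31)
  q = 1: r = 2, s = 2 − 1·(-3) = 5, t = -5 − 1·8 = -13  (check: 419·5 + 161·(-13) = 2)
  q = 15: r = 1, s = -3 − 15·5 = -78, t = 8 − 15·(-13) = 203  (check: 419·(-78) + 161·203 = 1)
The row with r = 1 (the gcd) gives the Bezout coefficients s = -78, t = 203.
Result: 419 · (-78) + 161 · (203) = 1.

gcd(419, 161) = 1; s = -78, t = 203 (check: 419·(-78) + 161·203 = 1).


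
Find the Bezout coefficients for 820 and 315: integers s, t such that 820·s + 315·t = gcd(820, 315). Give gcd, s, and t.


Euclidean algorithm on (820, 315) — divide until remainder is 0:
  820 = 2 · 315 + 190
  315 = 1 · 190 + 125
  190 = 1 · 125 + 65
  125 = 1 · 65 + 60
  65 = 1 · 60 + 5
  60 = 12 · 5 + 0
gcd(820, 315) = 5.
Track Bezout coefficients alongside the remainders: start with r₀ = 820 = a·1 + b·0 (s = 1, t = 0) and r₁ = 315 = a·0 + b·1 (s = 0, t = 1); each new remainder r_{k+1} = r_{k-1} − q_k·r_k inherits s_{k+1} = s_{k-1} − q_k·s_k, t_{k+1} = t_{k-1} − q_k·t_k, so r_k = a·s_k + b·t_k at every step:
  q = 2: r = 190, s = 1 − 2·0 = 1, t = 0 − 2·1 = -2  (check: 820·1 + 315·(-2) = 190)
  q = 1: r = 125, s = 0 − 1·1 = -1, t = 1 − 1·(-2) = 3  (check: 820·(-1) + 315·3 = 125)
  q = 1: r = 65, s = 1 − 1·(-1) = 2, t = -2 − 1·3 = -5  (check: 820·2 + 315·(-5) = 65)
  q = 1: r = 60, s = -1 − 1·2 = -3, t = 3 − 1·(-5) = 8  (check: 820·(-3) + 315·8 = 60)
  q = 1: r = 5, s = 2 − 1·(-3) = 5, t = -5 − 1·8 = -13  (check: 820·5 + 315·(-13) = 5)
The row with r = 5 (the gcd) gives the Bezout coefficients s = 5, t = -13.
Result: 820 · (5) + 315 · (-13) = 5.

gcd(820, 315) = 5; s = 5, t = -13 (check: 820·5 + 315·(-13) = 5).


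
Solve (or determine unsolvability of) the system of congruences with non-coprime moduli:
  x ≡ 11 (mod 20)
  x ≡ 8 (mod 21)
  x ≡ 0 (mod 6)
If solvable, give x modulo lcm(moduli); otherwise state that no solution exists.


Moduli 20, 21, 6 are not pairwise coprime, so CRT works modulo lcm(m_i) when all pairwise compatibility conditions hold.
Pairwise compatibility: gcd(m_i, m_j) must divide a_i - a_j for every pair.
Merge one congruence at a time:
  Start: x ≡ 11 (mod 20).
  Combine with x ≡ 8 (mod 21): gcd(20, 21) = 1; 8 - 11 = -3, which IS divisible by 1, so compatible.
    Write x = 11 + 20·t and substitute into x ≡ 8 (mod 21): 20·t ≡ 8 − 11 = -3 (mod 21).
    Reduce coefficients mod 21: 20·t ≡ 18 (mod 21).
    The inverse of 20 mod 21 is 20 (since 20·20 = 400 = 19·21 + 1), so t ≡ 20·18 = 360 ≡ 3 (mod 21).
    Then x = 11 + 20·3 = 71, valid modulo lcm(20, 21) = 420: x ≡ 71 (mod 420).
  Combine with x ≡ 0 (mod 6): gcd(420, 6) = 6, and 0 - 71 = -71 is NOT divisible by 6.
    ⇒ system is inconsistent (no integer solution).

No solution (the system is inconsistent).


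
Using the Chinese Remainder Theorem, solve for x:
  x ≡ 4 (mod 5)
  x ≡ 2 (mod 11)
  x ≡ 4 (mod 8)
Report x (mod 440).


Moduli 5, 11, 8 are pairwise coprime; by CRT there is a unique solution modulo M = 5 · 11 · 8 = 440.
Solve pairwise, accumulating the modulus:
  Start with x ≡ 4 (mod 5).
  Combine with x ≡ 2 (mod 11): since gcd(5, 11) = 1, we get a unique residue mod 55.
    Write x = 4 + 5·t and substitute into x ≡ 2 (mod 11): 5·t ≡ 2 − 4 = -2 (mod 11).
    Reduce coefficients mod 11: 5·t ≡ 9 (mod 11).
    The inverse of 5 mod 11 is 9 (since 5·9 = 45 = 4·11 + 1), so t ≡ 9·9 = 81 ≡ 4 (mod 11).
    Then x = 4 + 5·4 = 24, valid modulo lcm(5, 11) = 55: x ≡ 24 (mod 55).
  Combine with x ≡ 4 (mod 8): since gcd(55, 8) = 1, we get a unique residue mod 440.
    Write x = 24 + 55·t and substitute into x ≡ 4 (mod 8): 55·t ≡ 4 − 24 = -20 (mod 8).
    Reduce coefficients mod 8: 7·t ≡ 4 (mod 8).
    The inverse of 7 mod 8 is 7 (since 7·7 = 49 = 6·8 + 1), so t ≡ 7·4 = 28 ≡ 4 (mod 8).
    Then x = 24 + 55·4 = 244, valid modulo lcm(55, 8) = 440: x ≡ 244 (mod 440).
Verify: 244 mod 5 = 4 ✓, 244 mod 11 = 2 ✓, 244 mod 8 = 4 ✓.

x ≡ 244 (mod 440).


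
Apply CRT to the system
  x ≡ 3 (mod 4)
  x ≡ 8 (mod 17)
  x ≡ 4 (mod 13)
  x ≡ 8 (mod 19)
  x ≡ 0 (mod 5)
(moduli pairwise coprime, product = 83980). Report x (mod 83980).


Product of moduli M = 4 · 17 · 13 · 19 · 5 = 83980.
Merge one congruence at a time:
  Start: x ≡ 3 (mod 4).
  Combine with x ≡ 8 (mod 17); new modulus lcm = 68.
    Write x = 3 + 4·t and substitute into x ≡ 8 (mod 17): 4·t ≡ 8 − 3 = 5 (mod 17).
    The inverse of 4 mod 17 is 13 (since 4·13 = 52 = 3·17 + 1), so t ≡ 13·5 = 65 ≡ 14 (mod 17).
    Then x = 3 + 4·14 = 59, valid modulo lcm(4, 17) = 68: x ≡ 59 (mod 68).
  Combine with x ≡ 4 (mod 13); new modulus lcm = 884.
    Write x = 59 + 68·t and substitute into x ≡ 4 (mod 13): 68·t ≡ 4 − 59 = -55 (mod 13).
    Reduce coefficients mod 13: 3·t ≡ 10 (mod 13).
    The inverse of 3 mod 13 is 9 (since 3·9 = 27 = 2·13 + 1), so t ≡ 9·10 = 90 ≡ 12 (mod 13).
    Then x = 59 + 68·12 = 875, valid modulo lcm(68, 13) = 884: x ≡ 875 (mod 884).
  Combine with x ≡ 8 (mod 19); new modulus lcm = 16796.
    Write x = 875 + 884·t and substitute into x ≡ 8 (mod 19): 884·t ≡ 8 − 875 = -867 (mod 19).
    Reduce coefficients mod 19: 10·t ≡ 7 (mod 19).
    The inverse of 10 mod 19 is 2 (since 10·2 = 20 = 1·19 + 1), so t ≡ 2·7 = 14 ≡ 14 (mod 19).
    Then x = 875 + 884·14 = 13251, valid modulo lcm(884, 19) = 16796: x ≡ 13251 (mod 16796).
  Combine with x ≡ 0 (mod 5); new modulus lcm = 83980.
    Write x = 13251 + 16796·t and substitute into x ≡ 0 (mod 5): 16796·t ≡ 0 − 13251 = -13251 (mod 5).
    Reduce coefficients mod 5: 1·t ≡ 4 (mod 5).
    So t ≡ 4 (mod 5).
    Then x = 13251 + 16796·4 = 80435, valid modulo lcm(16796, 5) = 83980: x ≡ 80435 (mod 83980).
Verify against each original: 80435 mod 4 = 3, 80435 mod 17 = 8, 80435 mod 13 = 4, 80435 mod 19 = 8, 80435 mod 5 = 0.

x ≡ 80435 (mod 83980).


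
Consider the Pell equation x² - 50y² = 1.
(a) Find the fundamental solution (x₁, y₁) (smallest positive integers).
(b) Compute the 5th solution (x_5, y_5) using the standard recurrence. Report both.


Step 1: Find the fundamental solution (x₁, y₁) of x² - 50y² = 1.
  Expand √50 as a continued fraction. a₀ = ⌊√50⌋ = 7; iterate m_{k+1} = d_k·a_k − m_k, d_{k+1} = (50 − m_{k+1}²)/d_k, a_{k+1} = ⌊(a₀ + m_{k+1})/d_{k+1}⌋ (starting m₀ = 0, d₀ = 1), with convergents p_k = a_k·p_{k-1} + p_{k-2}, q_k = a_k·q_{k-1} + q_{k-2} (p₋₁ = 1, q₋₁ = 0):
  k = 0: a₀ = 7; p₀/q₀ = 7/1; p₀² − 50·q₀² = 49 − 50 = -1.
  k = 1: m = 7, d = 1, a = ⌊(7 + 7)/1⌋ = 14; p/q = (14·7 + 1)/(14·1 + 0) = 99/14; p² − 50·q² = 9801 − 9800 = 1.
  The first convergent with p² − 50·q² = 1 gives the fundamental solution (x₁, y₁) = (99, 14).
Step 2: Apply the recurrence (x_{n+1}, y_{n+1}) = (x₁x_n + 50y₁y_n, x₁y_n + y₁x_n) repeatedly.
  From (x_1, y_1) = (99, 14): x_2 = 99·99 + 50·14·14 = 19601; y_2 = 99·14 + 14·99 = 2772.
  From (x_2, y_2) = (19601, 2772): x_3 = 99·19601 + 50·14·2772 = 3880899; y_3 = 99·2772 + 14·19601 = 548842.
  From (x_3, y_3) = (3880899, 548842): x_4 = 99·3880899 + 50·14·548842 = 768398401; y_4 = 99·548842 + 14·3880899 = 108667944.
  From (x_4, y_4) = (768398401, 108667944): x_5 = 99·768398401 + 50·14·108667944 = 152139002499; y_5 = 99·108667944 + 14·768398401 = 21515704070.
Step 3: Verify x_5² - 50·y_5² = 23146276081390728245001 - 23146276081390728245000 = 1 (should be 1). ✓

(x_1, y_1) = (99, 14); (x_5, y_5) = (152139002499, 21515704070).


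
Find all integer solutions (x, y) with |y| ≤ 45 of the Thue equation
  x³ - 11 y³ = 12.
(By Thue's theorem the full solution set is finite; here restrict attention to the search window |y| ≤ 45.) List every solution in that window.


The equation is x³ - 11y³ = 12. For fixed y, x³ = 11·y³ + 12, so a solution requires the RHS to be a perfect cube.
Strategy: iterate y from -45 to 45, compute RHS = 11·y³ + 12, and check whether it is a (positive or negative) perfect cube.
Check small values of y:
  y = 0: RHS = 12 is not a perfect cube.
  y = 1: RHS = 23 is not a perfect cube.
  y = -1: RHS = 1 = (1)³ ⇒ x = 1 works.
  y = 2: RHS = 100 is not a perfect cube.
  y = -2: RHS = -76 is not a perfect cube.
  y = 3: RHS = 309 is not a perfect cube.
  y = -3: RHS = -285 is not a perfect cube.
Continuing the search up to |y| = 45 finds no further solutions beyond those listed.
Collected solutions: (1, -1).

Solutions (with |y| ≤ 45): (1, -1).


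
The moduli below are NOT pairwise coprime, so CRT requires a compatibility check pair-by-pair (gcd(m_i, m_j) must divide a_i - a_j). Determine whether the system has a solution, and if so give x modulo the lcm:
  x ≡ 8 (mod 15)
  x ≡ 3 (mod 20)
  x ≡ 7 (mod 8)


Moduli 15, 20, 8 are not pairwise coprime, so CRT works modulo lcm(m_i) when all pairwise compatibility conditions hold.
Pairwise compatibility: gcd(m_i, m_j) must divide a_i - a_j for every pair.
Merge one congruence at a time:
  Start: x ≡ 8 (mod 15).
  Combine with x ≡ 3 (mod 20): gcd(15, 20) = 5; 3 - 8 = -5, which IS divisible by 5, so compatible.
    Write x = 8 + 15·t and substitute into x ≡ 3 (mod 20): 15·t ≡ 3 − 8 = -5 (mod 20).
    Divide the congruence (and modulus) by g = 5: 3·t ≡ -1 (mod 4).
    Reduce coefficients mod 4: 3·t ≡ 3 (mod 4).
    The inverse of 3 mod 4 is 3 (since 3·3 = 9 = 2·4 + 1), so t ≡ 3·3 = 9 ≡ 1 (mod 4).
    Then x = 8 + 15·1 = 23, valid modulo lcm(15, 20) = 60: x ≡ 23 (mod 60).
  Combine with x ≡ 7 (mod 8): gcd(60, 8) = 4; 7 - 23 = -16, which IS divisible by 4, so compatible.
    Write x = 23 + 60·t and substitute into x ≡ 7 (mod 8): 60·t ≡ 7 − 23 = -16 (mod 8).
    Divide the congruence (and modulus) by g = 4: 15·t ≡ -4 (mod 2).
    Reduce coefficients mod 2: 1·t ≡ 0 (mod 2).
    So t ≡ 0 (mod 2).
    Then x = 23 + 60·0 = 23, valid modulo lcm(60, 8) = 120: x ≡ 23 (mod 120).
Verify: 23 mod 15 = 8, 23 mod 20 = 3, 23 mod 8 = 7.

x ≡ 23 (mod 120).


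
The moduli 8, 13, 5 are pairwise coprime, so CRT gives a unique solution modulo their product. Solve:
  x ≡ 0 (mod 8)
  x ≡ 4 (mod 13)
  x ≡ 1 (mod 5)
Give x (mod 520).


Moduli 8, 13, 5 are pairwise coprime; by CRT there is a unique solution modulo M = 8 · 13 · 5 = 520.
Solve pairwise, accumulating the modulus:
  Start with x ≡ 0 (mod 8).
  Combine with x ≡ 4 (mod 13): since gcd(8, 13) = 1, we get a unique residue mod 104.
    Write x = 0 + 8·t and substitute into x ≡ 4 (mod 13): 8·t ≡ 4 − 0 = 4 (mod 13).
    The inverse of 8 mod 13 is 5 (since 8·5 = 40 = 3·13 + 1), so t ≡ 5·4 = 20 ≡ 7 (mod 13).
    Then x = 0 + 8·7 = 56, valid modulo lcm(8, 13) = 104: x ≡ 56 (mod 104).
  Combine with x ≡ 1 (mod 5): since gcd(104, 5) = 1, we get a unique residue mod 520.
    Write x = 56 + 104·t and substitute into x ≡ 1 (mod 5): 104·t ≡ 1 − 56 = -55 (mod 5).
    Reduce coefficients mod 5: 4·t ≡ 0 (mod 5).
    The inverse of 4 mod 5 is 4 (since 4·4 = 16 = 3·5 + 1), so t ≡ 4·0 = 0 ≡ 0 (mod 5).
    Then x = 56 + 104·0 = 56, valid modulo lcm(104, 5) = 520: x ≡ 56 (mod 520).
Verify: 56 mod 8 = 0 ✓, 56 mod 13 = 4 ✓, 56 mod 5 = 1 ✓.

x ≡ 56 (mod 520).


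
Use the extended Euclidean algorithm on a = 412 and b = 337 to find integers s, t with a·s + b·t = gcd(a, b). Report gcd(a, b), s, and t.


Euclidean algorithm on (412, 337) — divide until remainder is 0:
  412 = 1 · 337 + 75
  337 = 4 · 75 + 37
  75 = 2 · 37 + 1
  37 = 37 · 1 + 0
gcd(412, 337) = 1.
Track Bezout coefficients alongside the remainders: start with r₀ = 412 = a·1 + b·0 (s = 1, t = 0) and r₁ = 337 = a·0 + b·1 (s = 0, t = 1); each new remainder r_{k+1} = r_{k-1} − q_k·r_k inherits s_{k+1} = s_{k-1} − q_k·s_k, t_{k+1} = t_{k-1} − q_k·t_k, so r_k = a·s_k + b·t_k at every step:
  q = 1: r = 75, s = 1 − 1·0 = 1, t = 0 − 1·1 = -1  (check: 412·1 + 337·(-1) = 75)
  q = 4: r = 37, s = 0 − 4·1 = -4, t = 1 − 4·(-1) = 5  (check: 412·(-4) + 337·5 = 37)
  q = 2: r = 1, s = 1 − 2·(-4) = 9, t = -1 − 2·5 = -11  (check: 412·9 + 337·(-11) = 1)
The row with r = 1 (the gcd) gives the Bezout coefficients s = 9, t = -11.
Result: 412 · (9) + 337 · (-11) = 1.

gcd(412, 337) = 1; s = 9, t = -11 (check: 412·9 + 337·(-11) = 1).


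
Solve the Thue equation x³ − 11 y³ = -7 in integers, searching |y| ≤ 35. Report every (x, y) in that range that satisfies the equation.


The equation is x³ - 11y³ = -7. For fixed y, x³ = 11·y³ − 7, so a solution requires the RHS to be a perfect cube.
Strategy: iterate y from -35 to 35, compute RHS = 11·y³ − 7, and check whether it is a (positive or negative) perfect cube.
Check small values of y:
  y = 0: RHS = -7 is not a perfect cube.
  y = 1: RHS = 4 is not a perfect cube.
  y = -1: RHS = -18 is not a perfect cube.
  y = 2: RHS = 81 is not a perfect cube.
  y = -2: RHS = -95 is not a perfect cube.
  y = 3: RHS = 290 is not a perfect cube.
  y = -3: RHS = -304 is not a perfect cube.
Continuing the search up to |y| = 35 finds no solutions either.
No (x, y) in the scanned range satisfies the equation.

No integer solutions with |y| ≤ 35.


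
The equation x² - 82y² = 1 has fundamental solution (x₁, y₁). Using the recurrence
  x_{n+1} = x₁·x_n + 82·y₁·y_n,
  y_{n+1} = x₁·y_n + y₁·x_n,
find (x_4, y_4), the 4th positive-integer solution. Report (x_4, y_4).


Step 1: Find the fundamental solution (x₁, y₁) of x² - 82y² = 1.
  Expand √82 as a continued fraction. a₀ = ⌊√82⌋ = 9; iterate m_{k+1} = d_k·a_k − m_k, d_{k+1} = (82 − m_{k+1}²)/d_k, a_{k+1} = ⌊(a₀ + m_{k+1})/d_{k+1}⌋ (starting m₀ = 0, d₀ = 1), with convergents p_k = a_k·p_{k-1} + p_{k-2}, q_k = a_k·q_{k-1} + q_{k-2} (p₋₁ = 1, q₋₁ = 0):
  k = 0: a₀ = 9; p₀/q₀ = 9/1; p₀² − 82·q₀² = 81 − 82 = -1.
  k = 1: m = 9, d = 1, a = ⌊(9 + 9)/1⌋ = 18; p/q = (18·9 + 1)/(18·1 + 0) = 163/18; p² − 82·q² = 26569 − 26568 = 1.
  The first convergent with p² − 82·q² = 1 gives the fundamental solution (x₁, y₁) = (163, 18).
Step 2: Apply the recurrence (x_{n+1}, y_{n+1}) = (x₁x_n + 82y₁y_n, x₁y_n + y₁x_n) repeatedly.
  From (x_1, y_1) = (163, 18): x_2 = 163·163 + 82·18·18 = 53137; y_2 = 163·18 + 18·163 = 5868.
  From (x_2, y_2) = (53137, 5868): x_3 = 163·53137 + 82·18·5868 = 17322499; y_3 = 163·5868 + 18·53137 = 1912950.
  From (x_3, y_3) = (17322499, 1912950): x_4 = 163·17322499 + 82·18·1912950 = 5647081537; y_4 = 163·1912950 + 18·17322499 = 623615832.
Step 3: Verify x_4² - 82·y_4² = 31889529885526282369 - 31889529885526282368 = 1 (should be 1). ✓

(x_1, y_1) = (163, 18); (x_4, y_4) = (5647081537, 623615832).


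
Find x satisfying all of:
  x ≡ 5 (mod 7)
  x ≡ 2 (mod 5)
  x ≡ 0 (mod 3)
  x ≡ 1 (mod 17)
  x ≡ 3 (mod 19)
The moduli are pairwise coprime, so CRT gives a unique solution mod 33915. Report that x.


Product of moduli M = 7 · 5 · 3 · 17 · 19 = 33915.
Merge one congruence at a time:
  Start: x ≡ 5 (mod 7).
  Combine with x ≡ 2 (mod 5); new modulus lcm = 35.
    Write x = 5 + 7·t and substitute into x ≡ 2 (mod 5): 7·t ≡ 2 − 5 = -3 (mod 5).
    Reduce coefficients mod 5: 2·t ≡ 2 (mod 5).
    The inverse of 2 mod 5 is 3 (since 2·3 = 6 = 1·5 + 1), so t ≡ 3·2 = 6 ≡ 1 (mod 5).
    Then x = 5 + 7·1 = 12, valid modulo lcm(7, 5) = 35: x ≡ 12 (mod 35).
  Combine with x ≡ 0 (mod 3); new modulus lcm = 105.
    Write x = 12 + 35·t and substitute into x ≡ 0 (mod 3): 35·t ≡ 0 − 12 = -12 (mod 3).
    Reduce coefficients mod 3: 2·t ≡ 0 (mod 3).
    The inverse of 2 mod 3 is 2 (since 2·2 = 4 = 1·3 + 1), so t ≡ 2·0 = 0 ≡ 0 (mod 3).
    Then x = 12 + 35·0 = 12, valid modulo lcm(35, 3) = 105: x ≡ 12 (mod 105).
  Combine with x ≡ 1 (mod 17); new modulus lcm = 1785.
    Write x = 12 + 105·t and substitute into x ≡ 1 (mod 17): 105·t ≡ 1 − 12 = -11 (mod 17).
    Reduce coefficients mod 17: 3·t ≡ 6 (mod 17).
    The inverse of 3 mod 17 is 6 (since 3·6 = 18 = 1·17 + 1), so t ≡ 6·6 = 36 ≡ 2 (mod 17).
    Then x = 12 + 105·2 = 222, valid modulo lcm(105, 17) = 1785: x ≡ 222 (mod 1785).
  Combine with x ≡ 3 (mod 19); new modulus lcm = 33915.
    Write x = 222 + 1785·t and substitute into x ≡ 3 (mod 19): 1785·t ≡ 3 − 222 = -219 (mod 19).
    Reduce coefficients mod 19: 18·t ≡ 9 (mod 19).
    The inverse of 18 mod 19 is 18 (since 18·18 = 324 = 17·19 + 1), so t ≡ 18·9 = 162 ≡ 10 (mod 19).
    Then x = 222 + 1785·10 = 18072, valid modulo lcm(1785, 19) = 33915: x ≡ 18072 (mod 33915).
Verify against each original: 18072 mod 7 = 5, 18072 mod 5 = 2, 18072 mod 3 = 0, 18072 mod 17 = 1, 18072 mod 19 = 3.

x ≡ 18072 (mod 33915).


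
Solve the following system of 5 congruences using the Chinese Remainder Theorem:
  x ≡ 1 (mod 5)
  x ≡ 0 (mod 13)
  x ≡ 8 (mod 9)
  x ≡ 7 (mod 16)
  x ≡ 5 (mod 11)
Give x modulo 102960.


Product of moduli M = 5 · 13 · 9 · 16 · 11 = 102960.
Merge one congruence at a time:
  Start: x ≡ 1 (mod 5).
  Combine with x ≡ 0 (mod 13); new modulus lcm = 65.
    Write x = 1 + 5·t and substitute into x ≡ 0 (mod 13): 5·t ≡ 0 − 1 = -1 (mod 13).
    Reduce coefficients mod 13: 5·t ≡ 12 (mod 13).
    The inverse of 5 mod 13 is 8 (since 5·8 = 40 = 3·13 + 1), so t ≡ 8·12 = 96 ≡ 5 (mod 13).
    Then x = 1 + 5·5 = 26, valid modulo lcm(5, 13) = 65: x ≡ 26 (mod 65).
  Combine with x ≡ 8 (mod 9); new modulus lcm = 585.
    Write x = 26 + 65·t and substitute into x ≡ 8 (mod 9): 65·t ≡ 8 − 26 = -18 (mod 9).
    Reduce coefficients mod 9: 2·t ≡ 0 (mod 9).
    The inverse of 2 mod 9 is 5 (since 2·5 = 10 = 1·9 + 1), so t ≡ 5·0 = 0 ≡ 0 (mod 9).
    Then x = 26 + 65·0 = 26, valid modulo lcm(65, 9) = 585: x ≡ 26 (mod 585).
  Combine with x ≡ 7 (mod 16); new modulus lcm = 9360.
    Write x = 26 + 585·t and substitute into x ≡ 7 (mod 16): 585·t ≡ 7 − 26 = -19 (mod 16).
    Reduce coefficients mod 16: 9·t ≡ 13 (mod 16).
    The inverse of 9 mod 16 is 9 (since 9·9 = 81 = 5·16 + 1), so t ≡ 9·13 = 117 ≡ 5 (mod 16).
    Then x = 26 + 585·5 = 2951, valid modulo lcm(585, 16) = 9360: x ≡ 2951 (mod 9360).
  Combine with x ≡ 5 (mod 11); new modulus lcm = 102960.
    Write x = 2951 + 9360·t and substitute into x ≡ 5 (mod 11): 9360·t ≡ 5 − 2951 = -2946 (mod 11).
    Reduce coefficients mod 11: 10·t ≡ 2 (mod 11).
    The inverse of 10 mod 11 is 10 (since 10·10 = 100 = 9·11 + 1), so t ≡ 10·2 = 20 ≡ 9 (mod 11).
    Then x = 2951 + 9360·9 = 87191, valid modulo lcm(9360, 11) = 102960: x ≡ 87191 (mod 102960).
Verify against each original: 87191 mod 5 = 1, 87191 mod 13 = 0, 87191 mod 9 = 8, 87191 mod 16 = 7, 87191 mod 11 = 5.

x ≡ 87191 (mod 102960).


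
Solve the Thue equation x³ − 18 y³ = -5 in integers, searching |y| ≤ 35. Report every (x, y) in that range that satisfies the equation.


The equation is x³ - 18y³ = -5. For fixed y, x³ = 18·y³ − 5, so a solution requires the RHS to be a perfect cube.
Strategy: iterate y from -35 to 35, compute RHS = 18·y³ − 5, and check whether it is a (positive or negative) perfect cube.
Check small values of y:
  y = 0: RHS = -5 is not a perfect cube.
  y = 1: RHS = 13 is not a perfect cube.
  y = -1: RHS = -23 is not a perfect cube.
  y = 2: RHS = 139 is not a perfect cube.
  y = -2: RHS = -149 is not a perfect cube.
  y = 3: RHS = 481 is not a perfect cube.
  y = -3: RHS = -491 is not a perfect cube.
Continuing the search up to |y| = 35 finds no solutions either.
No (x, y) in the scanned range satisfies the equation.

No integer solutions with |y| ≤ 35.


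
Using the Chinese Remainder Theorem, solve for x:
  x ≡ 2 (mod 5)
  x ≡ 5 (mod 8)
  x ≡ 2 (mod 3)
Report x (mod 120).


Moduli 5, 8, 3 are pairwise coprime; by CRT there is a unique solution modulo M = 5 · 8 · 3 = 120.
Solve pairwise, accumulating the modulus:
  Start with x ≡ 2 (mod 5).
  Combine with x ≡ 5 (mod 8): since gcd(5, 8) = 1, we get a unique residue mod 40.
    Write x = 2 + 5·t and substitute into x ≡ 5 (mod 8): 5·t ≡ 5 − 2 = 3 (mod 8).
    The inverse of 5 mod 8 is 5 (since 5·5 = 25 = 3·8 + 1), so t ≡ 5·3 = 15 ≡ 7 (mod 8).
    Then x = 2 + 5·7 = 37, valid modulo lcm(5, 8) = 40: x ≡ 37 (mod 40).
  Combine with x ≡ 2 (mod 3): since gcd(40, 3) = 1, we get a unique residue mod 120.
    Write x = 37 + 40·t and substitute into x ≡ 2 (mod 3): 40·t ≡ 2 − 37 = -35 (mod 3).
    Reduce coefficients mod 3: 1·t ≡ 1 (mod 3).
    So t ≡ 1 (mod 3).
    Then x = 37 + 40·1 = 77, valid modulo lcm(40, 3) = 120: x ≡ 77 (mod 120).
Verify: 77 mod 5 = 2 ✓, 77 mod 8 = 5 ✓, 77 mod 3 = 2 ✓.

x ≡ 77 (mod 120).


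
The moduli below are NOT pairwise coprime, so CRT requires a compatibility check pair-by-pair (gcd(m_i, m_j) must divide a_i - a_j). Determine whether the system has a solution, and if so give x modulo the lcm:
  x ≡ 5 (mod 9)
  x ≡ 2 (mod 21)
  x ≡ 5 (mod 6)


Moduli 9, 21, 6 are not pairwise coprime, so CRT works modulo lcm(m_i) when all pairwise compatibility conditions hold.
Pairwise compatibility: gcd(m_i, m_j) must divide a_i - a_j for every pair.
Merge one congruence at a time:
  Start: x ≡ 5 (mod 9).
  Combine with x ≡ 2 (mod 21): gcd(9, 21) = 3; 2 - 5 = -3, which IS divisible by 3, so compatible.
    Write x = 5 + 9·t and substitute into x ≡ 2 (mod 21): 9·t ≡ 2 − 5 = -3 (mod 21).
    Divide the congruence (and modulus) by g = 3: 3·t ≡ -1 (mod 7).
    Reduce coefficients mod 7: 3·t ≡ 6 (mod 7).
    The inverse of 3 mod 7 is 5 (since 3·5 = 15 = 2·7 + 1), so t ≡ 5·6 = 30 ≡ 2 (mod 7).
    Then x = 5 + 9·2 = 23, valid modulo lcm(9, 21) = 63: x ≡ 23 (mod 63).
  Combine with x ≡ 5 (mod 6): gcd(63, 6) = 3; 5 - 23 = -18, which IS divisible by 3, so compatible.
    Write x = 23 + 63·t and substitute into x ≡ 5 (mod 6): 63·t ≡ 5 − 23 = -18 (mod 6).
    Divide the congruence (and modulus) by g = 3: 21·t ≡ -6 (mod 2).
    Reduce coefficients mod 2: 1·t ≡ 0 (mod 2).
    So t ≡ 0 (mod 2).
    Then x = 23 + 63·0 = 23, valid modulo lcm(63, 6) = 126: x ≡ 23 (mod 126).
Verify: 23 mod 9 = 5, 23 mod 21 = 2, 23 mod 6 = 5.

x ≡ 23 (mod 126).


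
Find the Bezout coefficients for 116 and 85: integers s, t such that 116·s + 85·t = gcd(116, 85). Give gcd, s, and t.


Euclidean algorithm on (116, 85) — divide until remainder is 0:
  116 = 1 · 85 + 31
  85 = 2 · 31 + 23
  31 = 1 · 23 + 8
  23 = 2 · 8 + 7
  8 = 1 · 7 + 1
  7 = 7 · 1 + 0
gcd(116, 85) = 1.
Track Bezout coefficients alongside the remainders: start with r₀ = 116 = a·1 + b·0 (s = 1, t = 0) and r₁ = 85 = a·0 + b·1 (s = 0, t = 1); each new remainder r_{k+1} = r_{k-1} − q_k·r_k inherits s_{k+1} = s_{k-1} − q_k·s_k, t_{k+1} = t_{k-1} − q_k·t_k, so r_k = a·s_k + b·t_k at every step:
  q = 1: r = 31, s = 1 − 1·0 = 1, t = 0 − 1·1 = -1  (check: 116·1 + 85·(-1) = 31)
  q = 2: r = 23, s = 0 − 2·1 = -2, t = 1 − 2·(-1) = 3  (check: 116·(-2) + 85·3 = 23)
  q = 1: r = 8, s = 1 − 1·(-2) = 3, t = -1 − 1·3 = -4  (check: 116·3 + 85·(-4) = 8)
  q = 2: r = 7, s = -2 − 2·3 = -8, t = 3 − 2·(-4) = 11  (check: 116·(-8) + 85·11 = 7)
  q = 1: r = 1, s = 3 − 1·(-8) = 11, t = -4 − 1·11 = -15  (check: 116·11 + 85·(-15) = 1)
The row with r = 1 (the gcd) gives the Bezout coefficients s = 11, t = -15.
Result: 116 · (11) + 85 · (-15) = 1.

gcd(116, 85) = 1; s = 11, t = -15 (check: 116·11 + 85·(-15) = 1).


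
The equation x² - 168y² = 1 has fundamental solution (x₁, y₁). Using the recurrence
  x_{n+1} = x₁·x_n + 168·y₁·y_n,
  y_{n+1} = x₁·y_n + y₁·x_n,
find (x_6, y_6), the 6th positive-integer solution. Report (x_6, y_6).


Step 1: Find the fundamental solution (x₁, y₁) of x² - 168y² = 1.
  Expand √168 as a continued fraction. a₀ = ⌊√168⌋ = 12; iterate m_{k+1} = d_k·a_k − m_k, d_{k+1} = (168 − m_{k+1}²)/d_k, a_{k+1} = ⌊(a₀ + m_{k+1})/d_{k+1}⌋ (starting m₀ = 0, d₀ = 1), with convergents p_k = a_k·p_{k-1} + p_{k-2}, q_k = a_k·q_{k-1} + q_{k-2} (p₋₁ = 1, q₋₁ = 0):
  k = 0: a₀ = 12; p₀/q₀ = 12/1; p₀² − 168·q₀² = 144 − 168 = -24.
  k = 1: m = 12, d = 24, a = ⌊(12 + 12)/24⌋ = 1; p/q = (1·12 + 1)/(1·1 + 0) = 13/1; p² − 168·q² = 169 − 168 = 1.
  The first convergent with p² − 168·q² = 1 gives the fundamental solution (x₁, y₁) = (13, 1).
Step 2: Apply the recurrence (x_{n+1}, y_{n+1}) = (x₁x_n + 168y₁y_n, x₁y_n + y₁x_n) repeatedly.
  From (x_1, y_1) = (13, 1): x_2 = 13·13 + 168·1·1 = 337; y_2 = 13·1 + 1·13 = 26.
  From (x_2, y_2) = (337, 26): x_3 = 13·337 + 168·1·26 = 8749; y_3 = 13·26 + 1·337 = 675.
  From (x_3, y_3) = (8749, 675): x_4 = 13·8749 + 168·1·675 = 227137; y_4 = 13·675 + 1·8749 = 17524.
  From (x_4, y_4) = (227137, 17524): x_5 = 13·227137 + 168·1·17524 = 5896813; y_5 = 13·17524 + 1·227137 = 454949.
  From (x_5, y_5) = (5896813, 454949): x_6 = 13·5896813 + 168·1·454949 = 153090001; y_6 = 13·454949 + 1·5896813 = 11811150.
Step 3: Verify x_6² - 168·y_6² = 23436548406180001 - 23436548406180000 = 1 (should be 1). ✓

(x_1, y_1) = (13, 1); (x_6, y_6) = (153090001, 11811150).


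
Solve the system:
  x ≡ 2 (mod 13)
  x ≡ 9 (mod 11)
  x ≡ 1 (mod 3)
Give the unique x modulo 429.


Moduli 13, 11, 3 are pairwise coprime; by CRT there is a unique solution modulo M = 13 · 11 · 3 = 429.
Solve pairwise, accumulating the modulus:
  Start with x ≡ 2 (mod 13).
  Combine with x ≡ 9 (mod 11): since gcd(13, 11) = 1, we get a unique residue mod 143.
    Write x = 2 + 13·t and substitute into x ≡ 9 (mod 11): 13·t ≡ 9 − 2 = 7 (mod 11).
    Reduce coefficients mod 11: 2·t ≡ 7 (mod 11).
    The inverse of 2 mod 11 is 6 (since 2·6 = 12 = 1·11 + 1), so t ≡ 6·7 = 42 ≡ 9 (mod 11).
    Then x = 2 + 13·9 = 119, valid modulo lcm(13, 11) = 143: x ≡ 119 (mod 143).
  Combine with x ≡ 1 (mod 3): since gcd(143, 3) = 1, we get a unique residue mod 429.
    Write x = 119 + 143·t and substitute into x ≡ 1 (mod 3): 143·t ≡ 1 − 119 = -118 (mod 3).
    Reduce coefficients mod 3: 2·t ≡ 2 (mod 3).
    The inverse of 2 mod 3 is 2 (since 2·2 = 4 = 1·3 + 1), so t ≡ 2·2 = 4 ≡ 1 (mod 3).
    Then x = 119 + 143·1 = 262, valid modulo lcm(143, 3) = 429: x ≡ 262 (mod 429).
Verify: 262 mod 13 = 2 ✓, 262 mod 11 = 9 ✓, 262 mod 3 = 1 ✓.

x ≡ 262 (mod 429).


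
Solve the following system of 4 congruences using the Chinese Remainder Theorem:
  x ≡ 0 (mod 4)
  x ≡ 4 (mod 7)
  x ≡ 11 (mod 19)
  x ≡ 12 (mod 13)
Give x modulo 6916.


Product of moduli M = 4 · 7 · 19 · 13 = 6916.
Merge one congruence at a time:
  Start: x ≡ 0 (mod 4).
  Combine with x ≡ 4 (mod 7); new modulus lcm = 28.
    Write x = 0 + 4·t and substitute into x ≡ 4 (mod 7): 4·t ≡ 4 − 0 = 4 (mod 7).
    The inverse of 4 mod 7 is 2 (since 4·2 = 8 = 1·7 + 1), so t ≡ 2·4 = 8 ≡ 1 (mod 7).
    Then x = 0 + 4·1 = 4, valid modulo lcm(4, 7) = 28: x ≡ 4 (mod 28).
  Combine with x ≡ 11 (mod 19); new modulus lcm = 532.
    Write x = 4 + 28·t and substitute into x ≡ 11 (mod 19): 28·t ≡ 11 − 4 = 7 (mod 19).
    Reduce coefficients mod 19: 9·t ≡ 7 (mod 19).
    The inverse of 9 mod 19 is 17 (since 9·17 = 153 = 8·19 + 1), so t ≡ 17·7 = 119 ≡ 5 (mod 19).
    Then x = 4 + 28·5 = 144, valid modulo lcm(28, 19) = 532: x ≡ 144 (mod 532).
  Combine with x ≡ 12 (mod 13); new modulus lcm = 6916.
    Write x = 144 + 532·t and substitute into x ≡ 12 (mod 13): 532·t ≡ 12 − 144 = -132 (mod 13).
    Reduce coefficients mod 13: 12·t ≡ 11 (mod 13).
    The inverse of 12 mod 13 is 12 (since 12·12 = 144 = 11·13 + 1), so t ≡ 12·11 = 132 ≡ 2 (mod 13).
    Then x = 144 + 532·2 = 1208, valid modulo lcm(532, 13) = 6916: x ≡ 1208 (mod 6916).
Verify against each original: 1208 mod 4 = 0, 1208 mod 7 = 4, 1208 mod 19 = 11, 1208 mod 13 = 12.

x ≡ 1208 (mod 6916).


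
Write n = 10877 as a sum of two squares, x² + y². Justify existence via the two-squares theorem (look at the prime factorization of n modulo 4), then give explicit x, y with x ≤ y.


Step 1: Factor n = 10877 = 73 · 149.
Step 2: Check the mod-4 condition on each prime factor: 73 ≡ 1 (mod 4), exponent 1; 149 ≡ 1 (mod 4), exponent 1.
All primes ≡ 3 (mod 4) appear to even exponent (or don't appear), so by the two-squares theorem n IS expressible as a sum of two squares.
Step 3: Build a representation. Here n = 73 · 149 is a product of primes ≡ 1 (mod 4). Each prime p ≡ 1 (mod 4) is itself a sum of two squares; find a² by testing p − a² for a perfect square:
  73: 73 − 1² = 72, 73 − 2² = 69, 73 − 3² = 64 = 8² ⇒ 73 = 3² + 8².
  149: 149 − 1² = 148, 149 − 2² = 145, 149 − 3² = 140, 149 − 4² = 133, 149 − 5² = 124, 149 − 6² = 113, 149 − 7² = 100 = 10² ⇒ 149 = 7² + 10².
  Combine using the Brahmagupta–Fibonacci identity (a² + b²)(c² + d²) = (ac − bd)² + (ad + bc)² = (ac + bd)² + (ad − bc)²:
  73 · 149 = 10877: from (3² + 8²)(7² + 10²), take (3·7 − 8·10, 3·10 + 8·7) = (21 − 80, 30 + 56) = (-59, 86); dropping signs (only squares matter) gives (59, 86); check 59² + 86² = 3481 + 7396 = 10877 ✓.
Step 4: Order so x ≤ y and verify: 59² + 86² = 3481 + 7396 = 10877 = n. ✓

n = 10877 = 59² + 86² (one valid representation with x ≤ y).


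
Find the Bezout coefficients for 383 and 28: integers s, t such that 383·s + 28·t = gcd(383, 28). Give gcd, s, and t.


Euclidean algorithm on (383, 28) — divide until remainder is 0:
  383 = 13 · 28 + 19
  28 = 1 · 19 + 9
  19 = 2 · 9 + 1
  9 = 9 · 1 + 0
gcd(383, 28) = 1.
Track Bezout coefficients alongside the remainders: start with r₀ = 383 = a·1 + b·0 (s = 1, t = 0) and r₁ = 28 = a·0 + b·1 (s = 0, t = 1); each new remainder r_{k+1} = r_{k-1} − q_k·r_k inherits s_{k+1} = s_{k-1} − q_k·s_k, t_{k+1} = t_{k-1} − q_k·t_k, so r_k = a·s_k + b·t_k at every step:
  q = 13: r = 19, s = 1 − 13·0 = 1, t = 0 − 13·1 = -13  (check: 383·1 + 28·(-13) = 19)
  q = 1: r = 9, s = 0 − 1·1 = -1, t = 1 − 1·(-13) = 14  (check: 383·(-1) + 28·14 = 9)
  q = 2: r = 1, s = 1 − 2·(-1) = 3, t = -13 − 2·14 = -41  (check: 383·3 + 28·(-41) = 1)
The row with r = 1 (the gcd) gives the Bezout coefficients s = 3, t = -41.
Result: 383 · (3) + 28 · (-41) = 1.

gcd(383, 28) = 1; s = 3, t = -41 (check: 383·3 + 28·(-41) = 1).


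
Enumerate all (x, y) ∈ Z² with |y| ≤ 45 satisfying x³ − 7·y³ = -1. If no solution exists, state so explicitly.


The equation is x³ - 7y³ = -1. For fixed y, x³ = 7·y³ − 1, so a solution requires the RHS to be a perfect cube.
Strategy: iterate y from -45 to 45, compute RHS = 7·y³ − 1, and check whether it is a (positive or negative) perfect cube.
Check small values of y:
  y = 0: RHS = -1 = (-1)³ ⇒ x = -1 works.
  y = 1: RHS = 6 is not a perfect cube.
  y = -1: RHS = -8 = (-2)³ ⇒ x = -2 works.
  y = 2: RHS = 55 is not a perfect cube.
  y = -2: RHS = -57 is not a perfect cube.
  y = 3: RHS = 188 is not a perfect cube.
  y = -3: RHS = -190 is not a perfect cube.
Continuing the search up to |y| = 45 finds no further solutions beyond those listed.
Collected solutions: (-1, 0), (-2, -1).

Solutions (with |y| ≤ 45): (-1, 0), (-2, -1).
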